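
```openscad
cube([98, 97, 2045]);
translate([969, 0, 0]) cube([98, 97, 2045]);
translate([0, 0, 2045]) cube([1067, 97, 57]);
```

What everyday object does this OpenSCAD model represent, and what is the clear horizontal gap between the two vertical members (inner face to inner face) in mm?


A door frame. The clear opening width is 871 mm.

Two 2045 mm tall posts with a header on top — a door frame. The left jamb is 98 mm wide at x = 0; the right jamb starts at x = 969. The clear opening is 969 − 98 = 871 mm.


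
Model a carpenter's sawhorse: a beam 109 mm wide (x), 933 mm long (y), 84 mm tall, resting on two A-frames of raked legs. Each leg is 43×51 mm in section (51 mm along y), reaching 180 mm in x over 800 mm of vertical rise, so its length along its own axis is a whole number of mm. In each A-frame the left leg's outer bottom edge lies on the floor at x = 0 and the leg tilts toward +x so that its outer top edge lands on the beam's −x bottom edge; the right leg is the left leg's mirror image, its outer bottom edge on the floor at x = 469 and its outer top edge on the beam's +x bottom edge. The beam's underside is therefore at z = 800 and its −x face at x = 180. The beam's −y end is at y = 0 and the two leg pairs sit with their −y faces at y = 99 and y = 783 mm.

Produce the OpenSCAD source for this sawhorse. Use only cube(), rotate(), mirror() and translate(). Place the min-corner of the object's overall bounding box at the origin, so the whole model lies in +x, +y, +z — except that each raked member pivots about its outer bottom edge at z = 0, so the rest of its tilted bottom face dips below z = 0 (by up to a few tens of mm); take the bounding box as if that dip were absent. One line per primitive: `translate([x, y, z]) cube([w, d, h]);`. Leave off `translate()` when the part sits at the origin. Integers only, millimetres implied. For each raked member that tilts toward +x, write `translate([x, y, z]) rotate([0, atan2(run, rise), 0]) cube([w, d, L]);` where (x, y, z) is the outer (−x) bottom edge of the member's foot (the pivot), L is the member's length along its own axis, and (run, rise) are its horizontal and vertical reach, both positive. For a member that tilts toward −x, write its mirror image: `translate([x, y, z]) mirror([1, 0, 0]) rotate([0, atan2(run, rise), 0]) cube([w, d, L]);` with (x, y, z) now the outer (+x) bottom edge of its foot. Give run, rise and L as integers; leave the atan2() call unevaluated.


// leg length = √(180² + 800²) = 820
// right-leg outer foot x = 2·180 + 109 = 469
// beam min-corner = (180, 0, 800)
translate([180, 0, 800]) cube([109, 933, 84]);
translate([0, 99, 0]) rotate([0, atan2(180, 800), 0]) cube([43, 51, 820]);
translate([469, 99, 0]) mirror([1, 0, 0]) rotate([0, atan2(180, 800), 0]) cube([43, 51, 820]);
translate([0, 783, 0]) rotate([0, atan2(180, 800), 0]) cube([43, 51, 820]);
translate([469, 783, 0]) mirror([1, 0, 0]) rotate([0, atan2(180, 800), 0]) cube([43, 51, 820]);


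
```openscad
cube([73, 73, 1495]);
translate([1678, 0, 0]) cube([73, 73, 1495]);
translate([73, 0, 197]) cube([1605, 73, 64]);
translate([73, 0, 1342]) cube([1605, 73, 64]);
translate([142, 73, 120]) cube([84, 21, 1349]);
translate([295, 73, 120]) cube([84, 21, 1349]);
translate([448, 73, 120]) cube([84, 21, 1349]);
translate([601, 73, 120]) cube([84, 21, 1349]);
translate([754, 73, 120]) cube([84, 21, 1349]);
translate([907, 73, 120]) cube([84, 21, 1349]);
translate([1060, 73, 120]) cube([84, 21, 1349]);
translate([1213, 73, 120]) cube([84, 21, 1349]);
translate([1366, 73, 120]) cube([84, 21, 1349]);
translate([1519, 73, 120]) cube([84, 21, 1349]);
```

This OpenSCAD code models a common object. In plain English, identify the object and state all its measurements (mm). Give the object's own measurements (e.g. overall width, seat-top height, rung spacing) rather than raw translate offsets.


A fence section. Two 73×73 mm posts, 1495 mm tall, stand on the floor with a clear span of 1605 mm between their inner faces. Two horizontal rails of 73×64 mm section span the gap between the posts with their undersides at z = 197 mm and z = 1342 mm, flush with the posts' −y face. 10 pickets, each 84 mm wide, 21 mm thick and 1349 mm tall, are fixed to the +y face of the rails with their bottoms at z = 120 mm, spaced across the span with a 69 mm gap after the −x post and between neighbouring pickets, with 75 mm left before the +x post.


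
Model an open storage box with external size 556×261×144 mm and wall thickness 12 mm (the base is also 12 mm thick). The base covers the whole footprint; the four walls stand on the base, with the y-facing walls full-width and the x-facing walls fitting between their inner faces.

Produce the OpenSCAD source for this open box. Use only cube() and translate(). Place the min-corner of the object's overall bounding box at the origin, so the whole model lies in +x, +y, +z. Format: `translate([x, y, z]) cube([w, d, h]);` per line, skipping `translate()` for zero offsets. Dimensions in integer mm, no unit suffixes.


cube([556, 261, 12]);
translate([0, 0, 12]) cube([556, 12, 132]);
translate([0, 249, 12]) cube([556, 12, 132]);
translate([0, 12, 12]) cube([12, 237, 132]);
translate([544, 12, 12]) cube([12, 237, 132]);


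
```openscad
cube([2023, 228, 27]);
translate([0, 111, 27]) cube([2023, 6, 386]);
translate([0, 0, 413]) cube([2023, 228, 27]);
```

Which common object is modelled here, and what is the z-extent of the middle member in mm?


An I-beam. The web height is 386 mm.

Two wide flanges with a thin centred web — an I-beam. Overall 440 mm minus two 27 mm flanges gives a web of 440 − 2·27 = 386 mm.


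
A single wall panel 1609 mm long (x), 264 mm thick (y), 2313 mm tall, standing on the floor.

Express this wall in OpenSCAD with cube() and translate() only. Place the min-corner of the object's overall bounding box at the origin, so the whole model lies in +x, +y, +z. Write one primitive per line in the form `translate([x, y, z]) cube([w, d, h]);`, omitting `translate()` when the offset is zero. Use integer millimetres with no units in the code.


cube([1609, 264, 2313]);


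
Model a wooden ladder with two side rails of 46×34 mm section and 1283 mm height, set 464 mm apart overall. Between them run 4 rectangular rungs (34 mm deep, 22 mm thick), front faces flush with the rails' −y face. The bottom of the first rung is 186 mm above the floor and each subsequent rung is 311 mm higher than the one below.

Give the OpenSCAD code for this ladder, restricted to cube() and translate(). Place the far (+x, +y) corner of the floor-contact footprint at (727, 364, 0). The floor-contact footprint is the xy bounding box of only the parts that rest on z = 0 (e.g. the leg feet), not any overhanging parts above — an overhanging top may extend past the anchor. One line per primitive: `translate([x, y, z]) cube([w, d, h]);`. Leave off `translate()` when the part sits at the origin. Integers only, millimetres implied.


translate([263, 330, 0]) cube([46, 34, 1283]);
translate([681, 330, 0]) cube([46, 34, 1283]);
translate([309, 330, 186]) cube([372, 34, 22]);
translate([309, 330, 497]) cube([372, 34, 22]);
translate([309, 330, 808]) cube([372, 34, 22]);
translate([309, 330, 1119]) cube([372, 34, 22]);


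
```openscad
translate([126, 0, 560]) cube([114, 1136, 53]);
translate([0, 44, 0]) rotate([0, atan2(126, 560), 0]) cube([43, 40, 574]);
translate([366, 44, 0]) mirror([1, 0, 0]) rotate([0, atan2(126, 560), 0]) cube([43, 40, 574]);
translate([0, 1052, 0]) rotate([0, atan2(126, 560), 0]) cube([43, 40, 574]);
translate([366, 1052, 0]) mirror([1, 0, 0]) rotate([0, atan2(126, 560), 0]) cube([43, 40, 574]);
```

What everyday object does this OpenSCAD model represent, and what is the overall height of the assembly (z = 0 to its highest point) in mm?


A sawhorse. The overall height is 613 mm.

A beam across two mirrored pairs of raked legs — a sawhorse. The beam's underside is at z = 560 (matching the legs' vertical rise in atan2(126, 560)) and the beam is 53 mm tall, so its top is at 560 + 53 = 613 mm. The raked legs top out at the beam's underside, so that is the highest point.


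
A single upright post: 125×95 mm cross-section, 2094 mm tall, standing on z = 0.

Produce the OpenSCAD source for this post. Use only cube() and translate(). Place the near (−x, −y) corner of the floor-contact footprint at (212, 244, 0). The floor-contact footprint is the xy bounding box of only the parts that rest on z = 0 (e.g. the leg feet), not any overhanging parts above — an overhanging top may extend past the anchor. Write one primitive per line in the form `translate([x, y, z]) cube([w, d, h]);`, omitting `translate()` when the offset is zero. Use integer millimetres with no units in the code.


translate([212, 244, 0]) cube([125, 95, 2094]);


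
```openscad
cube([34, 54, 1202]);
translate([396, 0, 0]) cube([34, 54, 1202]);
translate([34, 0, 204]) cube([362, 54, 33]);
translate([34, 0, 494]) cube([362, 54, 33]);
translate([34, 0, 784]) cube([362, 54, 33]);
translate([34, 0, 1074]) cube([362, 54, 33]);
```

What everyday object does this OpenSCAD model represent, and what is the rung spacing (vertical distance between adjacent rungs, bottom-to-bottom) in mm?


A ladder. The rung spacing is 290 mm.

Two tall 34×54 posts with 4 short bars between them — a ladder. Adjacent rungs sit at z = 204 and z = 494, so the spacing is 494 − 204 = 290 mm.


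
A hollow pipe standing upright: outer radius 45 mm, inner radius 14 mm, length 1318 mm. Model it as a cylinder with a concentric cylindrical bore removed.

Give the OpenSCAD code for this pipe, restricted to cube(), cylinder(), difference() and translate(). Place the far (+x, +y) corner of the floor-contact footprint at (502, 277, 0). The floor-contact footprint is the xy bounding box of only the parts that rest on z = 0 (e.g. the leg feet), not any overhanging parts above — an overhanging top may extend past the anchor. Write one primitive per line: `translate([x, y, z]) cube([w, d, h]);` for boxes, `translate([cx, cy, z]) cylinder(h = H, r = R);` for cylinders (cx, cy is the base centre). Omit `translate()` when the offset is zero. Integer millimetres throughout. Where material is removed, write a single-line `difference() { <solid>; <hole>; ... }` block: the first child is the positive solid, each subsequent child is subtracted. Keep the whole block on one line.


difference() { translate([457, 232, 0]) cylinder(h = 1318, r = 45); translate([457, 232, 0]) cylinder(h = 1318, r = 14); }


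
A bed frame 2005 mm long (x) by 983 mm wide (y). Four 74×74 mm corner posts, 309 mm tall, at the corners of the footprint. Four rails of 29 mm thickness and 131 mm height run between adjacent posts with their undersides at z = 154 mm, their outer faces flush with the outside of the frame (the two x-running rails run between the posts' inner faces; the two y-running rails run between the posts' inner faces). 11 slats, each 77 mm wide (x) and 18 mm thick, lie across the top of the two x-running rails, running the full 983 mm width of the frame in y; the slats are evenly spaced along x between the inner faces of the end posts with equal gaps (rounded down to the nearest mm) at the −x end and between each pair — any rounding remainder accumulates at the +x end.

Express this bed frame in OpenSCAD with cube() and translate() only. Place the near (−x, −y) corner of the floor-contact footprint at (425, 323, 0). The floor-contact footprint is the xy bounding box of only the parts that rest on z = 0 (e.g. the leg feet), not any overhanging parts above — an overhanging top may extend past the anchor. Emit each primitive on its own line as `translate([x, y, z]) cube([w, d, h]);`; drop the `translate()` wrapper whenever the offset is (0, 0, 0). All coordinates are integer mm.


translate([425, 323, 0]) cube([74, 74, 309]);
translate([425, 1232, 0]) cube([74, 74, 309]);
translate([2356, 323, 0]) cube([74, 74, 309]);
translate([2356, 1232, 0]) cube([74, 74, 309]);
translate([499, 323, 154]) cube([1857, 29, 131]);
translate([499, 1277, 154]) cube([1857, 29, 131]);
translate([425, 397, 154]) cube([29, 835, 131]);
translate([2401, 397, 154]) cube([29, 835, 131]);
translate([583, 323, 285]) cube([77, 983, 18]);
translate([744, 323, 285]) cube([77, 983, 18]);
translate([905, 323, 285]) cube([77, 983, 18]);
translate([1066, 323, 285]) cube([77, 983, 18]);
translate([1227, 323, 285]) cube([77, 983, 18]);
translate([1388, 323, 285]) cube([77, 983, 18]);
translate([1549, 323, 285]) cube([77, 983, 18]);
translate([1710, 323, 285]) cube([77, 983, 18]);
translate([1871, 323, 285]) cube([77, 983, 18]);
translate([2032, 323, 285]) cube([77, 983, 18]);
translate([2193, 323, 285]) cube([77, 983, 18]);


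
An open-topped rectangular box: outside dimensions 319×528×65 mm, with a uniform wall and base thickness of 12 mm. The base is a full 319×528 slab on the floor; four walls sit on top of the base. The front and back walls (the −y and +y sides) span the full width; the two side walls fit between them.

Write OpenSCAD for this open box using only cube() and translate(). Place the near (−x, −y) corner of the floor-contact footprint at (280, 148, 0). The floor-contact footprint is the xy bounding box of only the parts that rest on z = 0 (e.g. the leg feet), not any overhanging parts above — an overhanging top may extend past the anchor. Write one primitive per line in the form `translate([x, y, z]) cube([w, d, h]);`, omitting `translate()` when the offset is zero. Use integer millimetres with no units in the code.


translate([280, 148, 0]) cube([319, 528, 12]);
translate([280, 148, 12]) cube([319, 12, 53]);
translate([280, 664, 12]) cube([319, 12, 53]);
translate([280, 160, 12]) cube([12, 504, 53]);
translate([587, 160, 12]) cube([12, 504, 53]);


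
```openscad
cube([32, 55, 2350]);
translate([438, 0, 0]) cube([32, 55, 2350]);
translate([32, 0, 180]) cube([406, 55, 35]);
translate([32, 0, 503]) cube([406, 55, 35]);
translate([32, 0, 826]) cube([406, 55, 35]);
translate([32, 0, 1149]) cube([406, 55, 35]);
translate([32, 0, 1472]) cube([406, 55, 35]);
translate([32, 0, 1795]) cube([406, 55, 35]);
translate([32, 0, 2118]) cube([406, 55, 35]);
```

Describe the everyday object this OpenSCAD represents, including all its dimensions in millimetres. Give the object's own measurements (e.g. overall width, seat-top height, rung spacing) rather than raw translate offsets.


A straight ladder. Two 32×55 mm vertical rails, 2350 mm tall, stand 470 mm apart (outside-to-outside) with their front faces coplanar on the −y side. 7 rungs, each 55 mm deep and 35 mm tall, span between the inner faces of the rails, front faces flush with the rails. The lowest rung's underside is at z = 180 mm and rungs are spaced 323 mm apart (underside to underside).


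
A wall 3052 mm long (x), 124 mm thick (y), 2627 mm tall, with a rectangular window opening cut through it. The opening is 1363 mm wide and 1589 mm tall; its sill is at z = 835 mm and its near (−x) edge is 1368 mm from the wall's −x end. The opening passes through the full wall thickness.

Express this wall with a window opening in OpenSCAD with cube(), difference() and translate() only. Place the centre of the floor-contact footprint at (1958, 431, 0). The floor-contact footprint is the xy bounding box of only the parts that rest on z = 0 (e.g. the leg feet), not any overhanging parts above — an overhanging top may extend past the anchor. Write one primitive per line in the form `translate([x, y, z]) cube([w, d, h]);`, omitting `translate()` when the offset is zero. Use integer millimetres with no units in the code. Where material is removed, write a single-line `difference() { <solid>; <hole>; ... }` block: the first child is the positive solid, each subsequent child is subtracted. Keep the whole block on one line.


difference() { translate([432, 369, 0]) cube([3052, 124, 2627]); translate([1800, 369, 835]) cube([1363, 124, 1589]); }


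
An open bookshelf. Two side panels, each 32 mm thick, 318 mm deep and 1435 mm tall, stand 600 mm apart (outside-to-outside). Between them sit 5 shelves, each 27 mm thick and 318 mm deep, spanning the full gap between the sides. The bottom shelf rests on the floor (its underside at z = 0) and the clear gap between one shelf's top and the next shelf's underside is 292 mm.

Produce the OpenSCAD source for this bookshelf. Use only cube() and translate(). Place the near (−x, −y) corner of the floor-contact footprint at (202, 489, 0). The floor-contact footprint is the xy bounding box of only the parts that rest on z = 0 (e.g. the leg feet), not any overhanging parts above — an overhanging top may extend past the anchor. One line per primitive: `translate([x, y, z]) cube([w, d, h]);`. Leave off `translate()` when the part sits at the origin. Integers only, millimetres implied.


translate([202, 489, 0]) cube([32, 318, 1435]);
translate([770, 489, 0]) cube([32, 318, 1435]);
translate([234, 489, 0]) cube([536, 318, 27]);
translate([234, 489, 319]) cube([536, 318, 27]);
translate([234, 489, 638]) cube([536, 318, 27]);
translate([234, 489, 957]) cube([536, 318, 27]);
translate([234, 489, 1276]) cube([536, 318, 27]);


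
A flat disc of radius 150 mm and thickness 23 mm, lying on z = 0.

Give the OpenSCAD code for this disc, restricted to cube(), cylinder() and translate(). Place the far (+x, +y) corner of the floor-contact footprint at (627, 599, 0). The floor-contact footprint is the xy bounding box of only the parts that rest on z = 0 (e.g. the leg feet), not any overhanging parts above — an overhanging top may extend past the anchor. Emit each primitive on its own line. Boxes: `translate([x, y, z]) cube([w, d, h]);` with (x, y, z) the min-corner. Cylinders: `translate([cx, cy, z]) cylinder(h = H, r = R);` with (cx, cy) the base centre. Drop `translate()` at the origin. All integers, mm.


translate([477, 449, 0]) cylinder(h = 23, r = 150);


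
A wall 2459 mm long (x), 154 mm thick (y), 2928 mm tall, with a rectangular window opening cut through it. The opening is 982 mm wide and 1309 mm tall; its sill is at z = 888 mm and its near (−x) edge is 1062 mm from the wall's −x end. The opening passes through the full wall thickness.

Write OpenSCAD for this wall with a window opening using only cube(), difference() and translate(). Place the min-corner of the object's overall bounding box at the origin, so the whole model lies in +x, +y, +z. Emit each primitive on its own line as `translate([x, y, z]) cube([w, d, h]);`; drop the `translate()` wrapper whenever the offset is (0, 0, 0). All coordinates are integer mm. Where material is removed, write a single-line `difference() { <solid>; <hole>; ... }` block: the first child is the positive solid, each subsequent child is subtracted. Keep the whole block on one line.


difference() { cube([2459, 154, 2928]); translate([1062, 0, 888]) cube([982, 154, 1309]); }


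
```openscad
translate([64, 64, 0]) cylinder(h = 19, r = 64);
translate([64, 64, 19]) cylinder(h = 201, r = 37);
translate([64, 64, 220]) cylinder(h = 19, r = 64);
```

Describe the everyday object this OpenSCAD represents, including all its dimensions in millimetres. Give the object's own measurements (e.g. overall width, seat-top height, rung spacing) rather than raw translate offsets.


A spool: two coaxial disc flanges of radius 64 mm and thickness 19 mm, joined by a core cylinder of radius 37 mm and height 201 mm. The lower flange rests on z = 0 and the three cylinders share a vertical axis.


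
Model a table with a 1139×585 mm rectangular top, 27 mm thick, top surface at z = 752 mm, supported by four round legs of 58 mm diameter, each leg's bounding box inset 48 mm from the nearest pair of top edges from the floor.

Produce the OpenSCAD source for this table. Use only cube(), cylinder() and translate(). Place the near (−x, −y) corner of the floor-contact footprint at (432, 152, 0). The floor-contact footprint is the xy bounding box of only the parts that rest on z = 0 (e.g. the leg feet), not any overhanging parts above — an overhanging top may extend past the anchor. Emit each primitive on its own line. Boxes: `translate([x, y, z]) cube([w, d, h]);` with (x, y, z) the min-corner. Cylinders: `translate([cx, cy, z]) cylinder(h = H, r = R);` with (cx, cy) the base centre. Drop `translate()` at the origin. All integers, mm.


translate([384, 104, 725]) cube([1139, 585, 27]);
translate([461, 181, 0]) cylinder(h = 725, r = 29);
translate([1446, 181, 0]) cylinder(h = 725, r = 29);
translate([461, 612, 0]) cylinder(h = 725, r = 29);
translate([1446, 612, 0]) cylinder(h = 725, r = 29);


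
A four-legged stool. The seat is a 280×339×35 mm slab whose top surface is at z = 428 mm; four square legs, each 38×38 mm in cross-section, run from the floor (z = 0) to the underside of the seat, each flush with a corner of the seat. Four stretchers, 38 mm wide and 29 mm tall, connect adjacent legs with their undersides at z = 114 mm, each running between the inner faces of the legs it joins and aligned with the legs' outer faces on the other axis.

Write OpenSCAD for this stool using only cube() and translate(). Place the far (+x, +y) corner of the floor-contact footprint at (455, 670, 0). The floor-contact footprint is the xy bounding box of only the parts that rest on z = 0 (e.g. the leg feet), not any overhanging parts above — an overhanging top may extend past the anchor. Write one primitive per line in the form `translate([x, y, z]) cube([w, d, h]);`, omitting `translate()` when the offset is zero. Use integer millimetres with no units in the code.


// leg_h = 428 - 35 = 393
// stretcher span = 280 - 2*38 = 204
translate([175, 331, 393]) cube([280, 339, 35]);
translate([175, 331, 0]) cube([38, 38, 393]);
translate([417, 331, 0]) cube([38, 38, 393]);
translate([175, 632, 0]) cube([38, 38, 393]);
translate([417, 632, 0]) cube([38, 38, 393]);
translate([213, 331, 114]) cube([204, 38, 29]);
translate([213, 632, 114]) cube([204, 38, 29]);
translate([175, 369, 114]) cube([38, 263, 29]);
translate([417, 369, 114]) cube([38, 263, 29]);


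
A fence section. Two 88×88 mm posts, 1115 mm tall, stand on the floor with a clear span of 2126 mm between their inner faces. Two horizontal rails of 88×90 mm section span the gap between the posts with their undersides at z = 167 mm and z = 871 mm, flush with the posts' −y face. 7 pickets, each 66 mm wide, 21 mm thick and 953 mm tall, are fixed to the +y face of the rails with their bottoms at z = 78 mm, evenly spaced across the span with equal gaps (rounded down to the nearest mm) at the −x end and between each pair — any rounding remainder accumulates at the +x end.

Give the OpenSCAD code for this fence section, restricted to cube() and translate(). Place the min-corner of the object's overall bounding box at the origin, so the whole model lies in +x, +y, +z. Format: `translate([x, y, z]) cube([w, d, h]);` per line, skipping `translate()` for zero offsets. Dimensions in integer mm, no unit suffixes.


cube([88, 88, 1115]);
translate([2214, 0, 0]) cube([88, 88, 1115]);
translate([88, 0, 167]) cube([2126, 88, 90]);
translate([88, 0, 871]) cube([2126, 88, 90]);
translate([296, 88, 78]) cube([66, 21, 953]);
translate([570, 88, 78]) cube([66, 21, 953]);
translate([844, 88, 78]) cube([66, 21, 953]);
translate([1118, 88, 78]) cube([66, 21, 953]);
translate([1392, 88, 78]) cube([66, 21, 953]);
translate([1666, 88, 78]) cube([66, 21, 953]);
translate([1940, 88, 78]) cube([66, 21, 953]);


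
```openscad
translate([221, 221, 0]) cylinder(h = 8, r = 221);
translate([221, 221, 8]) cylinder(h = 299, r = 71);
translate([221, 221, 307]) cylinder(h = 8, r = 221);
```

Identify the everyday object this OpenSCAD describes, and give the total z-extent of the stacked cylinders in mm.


A spool. The overall height is 315 mm.

Three coaxial cylinders, large–small–large — a spool. Two 8 mm flanges and a 299 mm core give 8 + 299 + 8 = 315 mm.


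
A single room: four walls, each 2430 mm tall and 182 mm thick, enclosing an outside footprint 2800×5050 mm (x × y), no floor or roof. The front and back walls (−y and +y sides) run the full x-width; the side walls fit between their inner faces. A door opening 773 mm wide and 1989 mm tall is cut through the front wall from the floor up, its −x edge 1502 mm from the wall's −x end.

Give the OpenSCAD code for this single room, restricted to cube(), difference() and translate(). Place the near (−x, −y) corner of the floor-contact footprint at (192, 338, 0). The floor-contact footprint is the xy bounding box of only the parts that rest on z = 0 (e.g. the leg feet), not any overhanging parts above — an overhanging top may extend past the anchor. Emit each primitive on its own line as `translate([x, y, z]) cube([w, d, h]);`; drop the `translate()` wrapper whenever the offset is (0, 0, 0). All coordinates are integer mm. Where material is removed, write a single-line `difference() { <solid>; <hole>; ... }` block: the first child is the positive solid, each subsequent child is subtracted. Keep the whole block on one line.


difference() { translate([192, 338, 0]) cube([2800, 182, 2430]); translate([1694, 338, 0]) cube([773, 182, 1989]); }
translate([192, 5206, 0]) cube([2800, 182, 2430]);
translate([192, 520, 0]) cube([182, 4686, 2430]);
translate([2810, 520, 0]) cube([182, 4686, 2430]);


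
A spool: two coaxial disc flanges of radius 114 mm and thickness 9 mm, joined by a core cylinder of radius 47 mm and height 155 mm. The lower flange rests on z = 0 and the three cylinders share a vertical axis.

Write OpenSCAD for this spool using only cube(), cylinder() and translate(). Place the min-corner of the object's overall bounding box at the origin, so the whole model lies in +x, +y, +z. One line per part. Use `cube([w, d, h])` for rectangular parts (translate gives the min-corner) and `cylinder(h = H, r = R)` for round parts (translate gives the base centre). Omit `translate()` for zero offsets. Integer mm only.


translate([114, 114, 0]) cylinder(h = 9, r = 114);
translate([114, 114, 9]) cylinder(h = 155, r = 47);
translate([114, 114, 164]) cylinder(h = 9, r = 114);


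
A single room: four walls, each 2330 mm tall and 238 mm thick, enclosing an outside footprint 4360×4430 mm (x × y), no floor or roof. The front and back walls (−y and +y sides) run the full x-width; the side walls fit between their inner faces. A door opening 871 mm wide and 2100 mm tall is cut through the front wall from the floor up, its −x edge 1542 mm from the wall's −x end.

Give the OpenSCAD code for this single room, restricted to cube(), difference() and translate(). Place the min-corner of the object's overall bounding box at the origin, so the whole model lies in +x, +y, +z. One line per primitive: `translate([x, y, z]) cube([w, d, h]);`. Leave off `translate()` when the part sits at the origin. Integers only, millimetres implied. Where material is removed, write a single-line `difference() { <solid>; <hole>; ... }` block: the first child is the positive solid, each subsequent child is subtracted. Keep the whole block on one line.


difference() { cube([4360, 238, 2330]); translate([1542, 0, 0]) cube([871, 238, 2100]); }
translate([0, 4192, 0]) cube([4360, 238, 2330]);
translate([0, 238, 0]) cube([238, 3954, 2330]);
translate([4122, 238, 0]) cube([238, 3954, 2330]);


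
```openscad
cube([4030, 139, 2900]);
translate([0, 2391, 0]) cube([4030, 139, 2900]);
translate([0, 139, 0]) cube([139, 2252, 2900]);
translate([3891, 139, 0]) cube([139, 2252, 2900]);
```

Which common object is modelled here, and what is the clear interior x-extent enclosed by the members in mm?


A house (or room) frame. The interior width is 3752 mm.

Four 2900 mm walls enclosing a rectangle with no floor or roof — a room or house frame. Outside width is 4030 mm and wall thickness is 139 mm, so the interior width is 4030 − 2 × 139 = 3752 mm.


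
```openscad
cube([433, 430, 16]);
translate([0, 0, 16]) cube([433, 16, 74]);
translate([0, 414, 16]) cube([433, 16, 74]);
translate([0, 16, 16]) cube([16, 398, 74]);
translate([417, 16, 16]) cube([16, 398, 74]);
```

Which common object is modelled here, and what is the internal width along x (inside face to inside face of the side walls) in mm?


An open box. The internal width is 401 mm.

A 433×430 base slab with four walls standing on it — an open box. The base is 433 mm wide and the walls are 16 mm thick, so the internal width is 433 − 2 × 16 = 401 mm.


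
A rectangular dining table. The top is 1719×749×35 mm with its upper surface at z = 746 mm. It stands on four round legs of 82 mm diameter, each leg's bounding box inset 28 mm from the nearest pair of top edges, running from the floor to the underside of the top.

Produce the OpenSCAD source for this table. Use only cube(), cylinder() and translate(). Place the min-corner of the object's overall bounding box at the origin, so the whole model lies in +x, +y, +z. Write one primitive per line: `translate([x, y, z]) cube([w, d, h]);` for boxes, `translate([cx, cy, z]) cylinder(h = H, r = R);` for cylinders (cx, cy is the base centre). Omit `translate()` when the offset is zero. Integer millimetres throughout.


// leg_h = 746 - 35 = 711
translate([0, 0, 711]) cube([1719, 749, 35]);
translate([69, 69, 0]) cylinder(h = 711, r = 41);
translate([1650, 69, 0]) cylinder(h = 711, r = 41);
translate([69, 680, 0]) cylinder(h = 711, r = 41);
translate([1650, 680, 0]) cylinder(h = 711, r = 41);


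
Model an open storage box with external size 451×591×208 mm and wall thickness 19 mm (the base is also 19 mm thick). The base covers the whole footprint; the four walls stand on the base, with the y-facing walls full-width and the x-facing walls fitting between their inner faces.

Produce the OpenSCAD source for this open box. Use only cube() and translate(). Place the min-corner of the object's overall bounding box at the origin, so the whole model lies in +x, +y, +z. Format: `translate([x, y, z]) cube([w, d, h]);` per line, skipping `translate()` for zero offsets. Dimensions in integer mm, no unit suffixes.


cube([451, 591, 19]);
translate([0, 0, 19]) cube([451, 19, 189]);
translate([0, 572, 19]) cube([451, 19, 189]);
translate([0, 19, 19]) cube([19, 553, 189]);
translate([432, 19, 19]) cube([19, 553, 189]);


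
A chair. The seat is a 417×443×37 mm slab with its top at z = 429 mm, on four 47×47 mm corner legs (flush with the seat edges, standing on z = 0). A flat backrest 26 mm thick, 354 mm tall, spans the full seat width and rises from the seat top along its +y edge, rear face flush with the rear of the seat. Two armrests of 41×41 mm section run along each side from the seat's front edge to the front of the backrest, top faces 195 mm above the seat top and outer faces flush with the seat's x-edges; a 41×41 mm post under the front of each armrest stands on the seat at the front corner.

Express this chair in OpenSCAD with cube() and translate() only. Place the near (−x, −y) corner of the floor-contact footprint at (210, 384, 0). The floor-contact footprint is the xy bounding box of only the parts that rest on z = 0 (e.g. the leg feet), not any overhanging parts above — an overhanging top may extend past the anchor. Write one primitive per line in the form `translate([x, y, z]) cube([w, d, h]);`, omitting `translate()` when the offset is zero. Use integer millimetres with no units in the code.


translate([210, 384, 392]) cube([417, 443, 37]);
translate([210, 384, 0]) cube([47, 47, 392]);
translate([580, 384, 0]) cube([47, 47, 392]);
translate([210, 780, 0]) cube([47, 47, 392]);
translate([580, 780, 0]) cube([47, 47, 392]);
translate([210, 801, 429]) cube([417, 26, 354]);
translate([210, 384, 583]) cube([41, 417, 41]);
translate([586, 384, 583]) cube([41, 417, 41]);
translate([210, 384, 429]) cube([41, 41, 154]);
translate([586, 384, 429]) cube([41, 41, 154]);


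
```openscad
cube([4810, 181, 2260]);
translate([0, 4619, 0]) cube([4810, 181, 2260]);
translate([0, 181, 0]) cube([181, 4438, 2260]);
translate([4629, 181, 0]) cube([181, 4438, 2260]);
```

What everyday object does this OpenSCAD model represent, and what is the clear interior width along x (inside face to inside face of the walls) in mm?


A house (or room) frame. The interior width is 4448 mm.

Four 2260 mm walls enclosing a rectangle with no floor or roof — a room or house frame. Outside width is 4810 mm and wall thickness is 181 mm, so the interior width is 4810 − 2 × 181 = 4448 mm.


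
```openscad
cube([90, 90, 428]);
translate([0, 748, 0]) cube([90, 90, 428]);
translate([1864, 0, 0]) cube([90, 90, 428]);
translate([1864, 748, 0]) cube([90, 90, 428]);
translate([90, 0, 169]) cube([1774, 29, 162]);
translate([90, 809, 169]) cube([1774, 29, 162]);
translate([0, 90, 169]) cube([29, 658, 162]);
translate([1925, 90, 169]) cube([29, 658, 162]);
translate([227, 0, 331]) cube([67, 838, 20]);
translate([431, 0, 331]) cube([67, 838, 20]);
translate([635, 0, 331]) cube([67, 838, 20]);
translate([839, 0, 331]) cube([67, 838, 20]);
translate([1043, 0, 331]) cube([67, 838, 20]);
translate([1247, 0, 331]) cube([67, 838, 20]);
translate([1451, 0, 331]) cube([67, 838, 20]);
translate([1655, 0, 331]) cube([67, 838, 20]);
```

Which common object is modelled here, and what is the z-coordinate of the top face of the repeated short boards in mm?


A bed frame. The slat-top height is 351 mm.

Four posts, four rails, and a row of slats — a bed frame. Slats sit on the rails at z = 169 + 162 = 331; with slat thickness 20, the top is 351 mm.


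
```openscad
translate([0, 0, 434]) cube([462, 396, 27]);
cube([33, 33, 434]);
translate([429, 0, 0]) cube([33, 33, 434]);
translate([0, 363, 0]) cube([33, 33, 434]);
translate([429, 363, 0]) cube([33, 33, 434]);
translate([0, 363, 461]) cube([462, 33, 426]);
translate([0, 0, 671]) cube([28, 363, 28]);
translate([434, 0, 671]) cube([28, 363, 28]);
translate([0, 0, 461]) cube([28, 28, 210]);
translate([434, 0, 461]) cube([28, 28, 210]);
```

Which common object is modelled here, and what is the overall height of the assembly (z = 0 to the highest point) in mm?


A chair. The overall height is 887 mm.

A slab on four corner posts with a tall panel at the back — a chair. The seat slab sits at z = 434 with thickness 27, and the 426 mm backrest starts at the seat top, so the overall height is 434 + 27 + 426 = 887 mm.


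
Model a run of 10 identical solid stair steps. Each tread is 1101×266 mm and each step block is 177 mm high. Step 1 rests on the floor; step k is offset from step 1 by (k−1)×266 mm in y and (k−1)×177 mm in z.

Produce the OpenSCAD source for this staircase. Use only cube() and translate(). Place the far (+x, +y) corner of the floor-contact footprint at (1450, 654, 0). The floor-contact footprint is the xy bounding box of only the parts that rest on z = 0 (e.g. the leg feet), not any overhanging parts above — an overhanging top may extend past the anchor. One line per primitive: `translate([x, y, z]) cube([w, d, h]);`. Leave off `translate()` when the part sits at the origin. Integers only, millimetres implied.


translate([349, 388, 0]) cube([1101, 266, 177]);
translate([349, 654, 177]) cube([1101, 266, 177]);
translate([349, 920, 354]) cube([1101, 266, 177]);
translate([349, 1186, 531]) cube([1101, 266, 177]);
translate([349, 1452, 708]) cube([1101, 266, 177]);
translate([349, 1718, 885]) cube([1101, 266, 177]);
translate([349, 1984, 1062]) cube([1101, 266, 177]);
translate([349, 2250, 1239]) cube([1101, 266, 177]);
translate([349, 2516, 1416]) cube([1101, 266, 177]);
translate([349, 2782, 1593]) cube([1101, 266, 177]);


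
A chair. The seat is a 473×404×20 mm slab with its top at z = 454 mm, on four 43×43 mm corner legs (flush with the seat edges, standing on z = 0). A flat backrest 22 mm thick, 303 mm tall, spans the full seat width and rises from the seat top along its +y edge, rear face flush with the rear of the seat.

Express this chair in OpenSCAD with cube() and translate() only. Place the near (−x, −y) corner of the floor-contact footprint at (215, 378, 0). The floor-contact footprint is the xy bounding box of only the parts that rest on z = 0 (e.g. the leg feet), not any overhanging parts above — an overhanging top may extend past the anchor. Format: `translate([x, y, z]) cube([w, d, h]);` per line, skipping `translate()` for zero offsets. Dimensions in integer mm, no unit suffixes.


// leg_h = 454 - 20 = 434
translate([215, 378, 434]) cube([473, 404, 20]);
translate([215, 378, 0]) cube([43, 43, 434]);
translate([645, 378, 0]) cube([43, 43, 434]);
translate([215, 739, 0]) cube([43, 43, 434]);
translate([645, 739, 0]) cube([43, 43, 434]);
translate([215, 760, 454]) cube([473, 22, 303]);


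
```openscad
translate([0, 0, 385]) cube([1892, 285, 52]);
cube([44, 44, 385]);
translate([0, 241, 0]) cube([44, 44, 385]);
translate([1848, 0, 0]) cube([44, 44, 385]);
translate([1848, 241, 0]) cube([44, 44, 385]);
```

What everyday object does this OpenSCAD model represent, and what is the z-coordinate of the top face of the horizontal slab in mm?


A bench. The seat-top height is 437 mm.

A long slab on four corner posts — a bench. The slab sits at z = 385 with thickness 52, so the top is 385 + 52 = 437 mm.


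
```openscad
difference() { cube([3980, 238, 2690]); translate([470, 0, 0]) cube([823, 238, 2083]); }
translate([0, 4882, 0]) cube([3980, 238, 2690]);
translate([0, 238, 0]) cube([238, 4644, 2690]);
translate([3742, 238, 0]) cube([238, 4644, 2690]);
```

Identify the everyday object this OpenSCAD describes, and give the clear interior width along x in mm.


A single room. The interior width is 3504 mm.

Four walls enclosing a rectangle with a door in the front wall — a room. Outside width 3980 minus two 238 mm walls gives 3504 mm.


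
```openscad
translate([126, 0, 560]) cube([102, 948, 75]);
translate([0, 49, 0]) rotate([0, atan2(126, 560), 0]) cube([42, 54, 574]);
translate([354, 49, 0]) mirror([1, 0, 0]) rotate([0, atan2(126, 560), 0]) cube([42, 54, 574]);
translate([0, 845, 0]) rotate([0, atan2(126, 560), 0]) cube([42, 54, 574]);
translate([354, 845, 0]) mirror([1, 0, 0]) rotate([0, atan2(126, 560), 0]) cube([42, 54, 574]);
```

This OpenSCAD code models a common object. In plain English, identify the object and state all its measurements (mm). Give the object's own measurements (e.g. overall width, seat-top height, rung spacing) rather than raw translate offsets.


A sawhorse. A 102×948×75 mm beam (x, y, z) sits on two A-frame leg pairs. Each pair is two raked legs of 42×54 mm section (54 mm along y) splaying symmetrically in x. Each leg rises 560 mm vertically over 126 mm of horizontal reach and is 574 mm long along its own axis. Every leg's outer bottom edge rests on the floor and its outer top edge meets a bottom edge of the beam — the left legs (tilting toward +x) meet the beam's −x bottom edge, the right legs (their mirror images, tilting toward −x) meet its +x bottom edge — so the leg tops tuck under the beam, the beam's underside is 560 mm above the floor, and the feet are 354 mm apart outside-to-outside with the beam centred between them. The two leg pairs are set in 49 mm from either end of the beam.


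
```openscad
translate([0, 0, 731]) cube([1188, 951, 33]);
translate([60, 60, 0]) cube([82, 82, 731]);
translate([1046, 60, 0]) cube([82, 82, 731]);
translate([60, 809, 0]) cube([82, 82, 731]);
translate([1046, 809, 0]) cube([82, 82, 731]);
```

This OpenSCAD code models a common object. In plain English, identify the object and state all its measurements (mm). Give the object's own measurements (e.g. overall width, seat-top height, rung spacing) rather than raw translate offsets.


A rectangular dining table. The top is 1188×951×33 mm with its upper surface at z = 764 mm. It stands on four 82×82 mm square legs, each inset 60 mm from the nearest pair of top edges, running from the floor to the underside of the top.


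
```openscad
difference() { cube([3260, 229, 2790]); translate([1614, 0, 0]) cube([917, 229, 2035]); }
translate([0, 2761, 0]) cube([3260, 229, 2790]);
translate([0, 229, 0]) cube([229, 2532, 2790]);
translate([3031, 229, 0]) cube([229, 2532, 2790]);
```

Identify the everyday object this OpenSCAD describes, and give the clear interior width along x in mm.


A single room. The interior width is 2802 mm.

Four walls enclosing a rectangle with a door in the front wall — a room. Outside width 3260 minus two 229 mm walls gives 2802 mm.
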